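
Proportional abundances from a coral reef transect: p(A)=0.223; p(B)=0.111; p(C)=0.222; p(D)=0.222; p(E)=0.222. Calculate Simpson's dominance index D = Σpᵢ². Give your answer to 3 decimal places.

0.210

D = 0.223² + 0.111² + 0.222² + 0.222² + 0.222² = 0.04973 + 0.01232 + 0.04928 + 0.04928 + 0.04928 = 0.20990 (working shown to 5 dp, full precision carried).
To 3 decimal places, D = 0.210.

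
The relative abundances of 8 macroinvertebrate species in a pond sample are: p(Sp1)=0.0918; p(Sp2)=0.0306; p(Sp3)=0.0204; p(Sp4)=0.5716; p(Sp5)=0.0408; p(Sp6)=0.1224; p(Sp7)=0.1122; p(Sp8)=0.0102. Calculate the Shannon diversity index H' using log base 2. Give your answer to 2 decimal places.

Each pᵢ log₂ pᵢ term (working shown to 4 dp, full precision carried): 0.0918×(-3.4454)=-0.3163, 0.0306×(-5.0303)=-0.1539, 0.0204×(-5.6153)=-0.1146, 0.5716×(-0.8069)=-0.4612, 0.0408×(-4.6153)=-0.1883, 0.1224×(-3.0303)=-0.3709, 0.1122×(-3.1559)=-0.3541, 0.0102×(-6.6153)=-0.0675.
Sum = -2.0268, so H' = 2.03.

2.03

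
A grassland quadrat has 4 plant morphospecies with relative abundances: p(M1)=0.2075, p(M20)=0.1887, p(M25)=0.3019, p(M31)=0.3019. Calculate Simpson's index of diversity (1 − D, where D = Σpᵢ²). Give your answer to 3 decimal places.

0.739

D = 0.2075² + 0.1887² + 0.3019² + 0.3019² = 0.04306 + 0.03561 + 0.09114 + 0.09114 = 0.26095 (working shown to 5 dp, full precision carried).
So 1 − D = 0.73905, i.e. 0.739 to 3 decimal places.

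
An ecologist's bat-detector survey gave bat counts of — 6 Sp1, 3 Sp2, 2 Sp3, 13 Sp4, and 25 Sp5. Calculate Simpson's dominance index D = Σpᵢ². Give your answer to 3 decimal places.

0.351

Total N = 6+3+2+13+25 = 49, so the proportions are 0.12245, 0.06122, 0.04082, 0.26531, 0.5102 (working shown to 5 dp, full precision carried).
D = 0.12245² + 0.06122² + 0.04082² + 0.26531² + 0.5102² = 0.01499 + 0.00375 + 0.00167 + 0.07039 + 0.26031 = 0.35110.
To 3 decimal places, D = 0.351.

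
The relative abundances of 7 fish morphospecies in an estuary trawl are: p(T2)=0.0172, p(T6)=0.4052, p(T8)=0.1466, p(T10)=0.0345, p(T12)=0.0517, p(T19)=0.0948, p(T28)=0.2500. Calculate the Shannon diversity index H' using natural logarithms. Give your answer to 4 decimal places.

1.5566

Each pᵢ ln pᵢ term (working shown to 6 dp, full precision carried): 0.0172×(-4.062846)=-0.069881, 0.4052×(-0.903375)=-0.366047, 0.1466×(-1.920047)=-0.281479, 0.0345×(-3.366796)=-0.116154, 0.0517×(-2.962297)=-0.153151, 0.0948×(-2.355986)=-0.223347, 0.25×(-1.386294)=-0.346574.
Sum = -1.556634, so H' = 1.5566.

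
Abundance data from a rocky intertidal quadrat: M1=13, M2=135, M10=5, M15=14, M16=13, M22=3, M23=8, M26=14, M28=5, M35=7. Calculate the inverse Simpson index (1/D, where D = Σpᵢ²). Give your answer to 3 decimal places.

Total N = 13+135+5+14+13+3+8+14+5+7 = 217, so the proportions are 0.059908, 0.62212, 0.023041, 0.064516, 0.059908, 0.013825, 0.036866, 0.064516, 0.023041, 0.032258 (working shown to 6 dp, full precision carried).
D = 0.059908² + 0.62212² + 0.023041² + 0.064516² + 0.059908² + 0.013825² + 0.036866² + 0.064516² + 0.023041² + 0.032258² = 0.003589 + 0.387033 + 0.000531 + 0.004162 + 0.003589 + 0.000191 + 0.001359 + 0.004162 + 0.000531 + 0.001041 = 0.406188.
So 1/D = 2.46191, i.e. 2.462 to 3 decimal places.

2.462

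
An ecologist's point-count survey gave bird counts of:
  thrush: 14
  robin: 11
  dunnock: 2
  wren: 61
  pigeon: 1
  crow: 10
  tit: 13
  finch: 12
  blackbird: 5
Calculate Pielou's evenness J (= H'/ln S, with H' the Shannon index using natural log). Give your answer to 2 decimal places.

Total N = 14+11+2+61+1+10+13+12+5 = 129, so the proportions are 0.1085, 0.0853, 0.0155, 0.4729, 0.0078, 0.0775, 0.1008, 0.093, 0.0388 (working shown to 4 dp, full precision carried).
H' = −Σ pᵢ ln pᵢ = −((-0.2410) + (-0.2099) + (-0.0646) + (-0.3541) + (-0.0377) + (-0.1982) + (-0.2313) + (-0.2209) + (-0.1260)) = 1.6838.
With S = 9 species, ln S = 2.1972, so J = 1.6838/2.1972 = 0.7663, i.e. 0.77 to 2 decimal places.

0.77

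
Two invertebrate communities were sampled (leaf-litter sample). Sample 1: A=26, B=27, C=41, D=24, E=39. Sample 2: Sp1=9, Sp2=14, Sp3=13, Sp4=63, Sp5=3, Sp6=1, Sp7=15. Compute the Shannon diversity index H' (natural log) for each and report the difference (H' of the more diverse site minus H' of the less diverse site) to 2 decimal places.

Sample 1: N=157, proportions 0.1656, 0.172, 0.2611, 0.1529, 0.2484, giving H' = 1.5842 (working shown to 4 dp, full precision carried).
Sample 2: N=118, proportions 0.0763, 0.1186, 0.1102, 0.5339, 0.0254, 0.0085, 0.1271, giving H' = 1.4232.
Difference = |1.5842 − 1.4232| = 0.1610, i.e. 0.16 to 2 decimal places.

0.16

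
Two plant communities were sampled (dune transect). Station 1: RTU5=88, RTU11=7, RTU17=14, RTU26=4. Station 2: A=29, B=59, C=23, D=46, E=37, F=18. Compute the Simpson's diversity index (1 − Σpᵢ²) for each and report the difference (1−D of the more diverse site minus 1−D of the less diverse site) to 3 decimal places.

Station 1: N=113, proportions 0.778761, 0.061947, 0.123894, 0.035398, giving 1−D = 0.373091 (working shown to 6 dp, full precision carried).
Station 2: N=212, proportions 0.136792, 0.278302, 0.108491, 0.216981, 0.174528, 0.084906, giving 1−D = 0.807316.
Difference = |0.373091 − 0.807316| = 0.434225, i.e. 0.434 to 3 decimal places.

0.434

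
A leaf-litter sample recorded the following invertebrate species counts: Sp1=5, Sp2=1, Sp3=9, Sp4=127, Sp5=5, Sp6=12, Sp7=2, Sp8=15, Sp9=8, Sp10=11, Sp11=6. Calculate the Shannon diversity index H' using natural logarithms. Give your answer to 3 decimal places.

Total N = 5+1+9+127+5+12+2+15+8+11+6 = 201, so the proportions are 0.02488, 0.00498, 0.04478, 0.63184, 0.02488, 0.0597, 0.00995, 0.07463, 0.0398, 0.05473, 0.02985 (working shown to 5 dp, full precision carried).
Each pᵢ ln pᵢ term: 0.02488×(-3.69387)=-0.09189, 0.00498×(-5.30330)=-0.02638, 0.04478×(-3.10608)=-0.13908, 0.63184×(-0.45912)=-0.29009, 0.02488×(-3.69387)=-0.09189, 0.0597×(-2.81840)=-0.16826, 0.00995×(-4.61016)=-0.04587, 0.07463×(-2.59525)=-0.19368, 0.0398×(-3.22386)=-0.12831, 0.05473×(-2.90541)=-0.15900, 0.02985×(-3.51155)=-0.10482.
Sum = -1.43927, so H' = 1.439.

1.439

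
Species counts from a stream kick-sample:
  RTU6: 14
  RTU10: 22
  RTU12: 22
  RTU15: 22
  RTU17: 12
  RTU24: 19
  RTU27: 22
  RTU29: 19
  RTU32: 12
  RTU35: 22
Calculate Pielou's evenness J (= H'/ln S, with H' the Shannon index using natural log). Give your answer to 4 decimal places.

Total N = 14+22+22+22+12+19+22+19+12+22 = 186, so the proportions are 0.075269, 0.11828, 0.11828, 0.11828, 0.064516, 0.102151, 0.11828, 0.102151, 0.064516, 0.11828 (working shown to 6 dp, full precision carried).
H' = −Σ pᵢ ln pᵢ = −((-0.194697) + (-0.252492) + (-0.252492) + (-0.252492) + (-0.176828) + (-0.233037) + (-0.252492) + (-0.233037) + (-0.176828) + (-0.252492)) = 2.276887.
With S = 10 species, ln S = 2.302585, so J = 2.276887/2.302585 = 0.988839, i.e. 0.9888 to 4 decimal places.

0.9888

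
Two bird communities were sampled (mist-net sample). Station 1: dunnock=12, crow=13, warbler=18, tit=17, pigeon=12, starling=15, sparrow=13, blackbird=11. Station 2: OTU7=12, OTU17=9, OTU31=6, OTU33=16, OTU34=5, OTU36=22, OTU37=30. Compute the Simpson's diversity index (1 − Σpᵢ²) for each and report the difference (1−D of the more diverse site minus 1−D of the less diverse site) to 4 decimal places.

0.0640

Station 1: N=111, proportions 0.108108, 0.117117, 0.162162, 0.153153, 0.108108, 0.135135, 0.117117, 0.099099, giving 1−D = 0.871358 (working shown to 6 dp, full precision carried).
Station 2: N=100, proportions 0.12, 0.09, 0.06, 0.16, 0.05, 0.22, 0.3, giving 1−D = 0.807400.
Difference = |0.871358 − 0.807400| = 0.063958, i.e. 0.0640 to 4 decimal places.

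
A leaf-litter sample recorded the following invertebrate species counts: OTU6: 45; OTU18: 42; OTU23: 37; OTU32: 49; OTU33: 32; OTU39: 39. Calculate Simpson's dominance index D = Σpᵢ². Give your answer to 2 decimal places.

0.17

Total N = 45+42+37+49+32+39 = 244, so the proportions are 0.1844, 0.1721, 0.1516, 0.2008, 0.1311, 0.1598 (working shown to 4 dp, full precision carried).
D = 0.1844² + 0.1721² + 0.1516² + 0.2008² + 0.1311² + 0.1598² = 0.0340 + 0.0296 + 0.0230 + 0.0403 + 0.0172 + 0.0255 = 0.1697.
To 2 decimal places, D = 0.17.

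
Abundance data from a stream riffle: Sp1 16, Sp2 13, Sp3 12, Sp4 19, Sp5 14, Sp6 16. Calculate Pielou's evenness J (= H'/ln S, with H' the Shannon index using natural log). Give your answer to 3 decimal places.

0.993

Total N = 16+13+12+19+14+16 = 90, so the proportions are 0.17778, 0.14444, 0.13333, 0.21111, 0.15556, 0.17778 (working shown to 5 dp, full precision carried).
H' = −Σ pᵢ ln pᵢ = −((-0.30706) + (-0.27948) + (-0.26865) + (-0.32836) + (-0.28945) + (-0.30706)) = 1.78006.
With S = 6 species, ln S = 1.79176, so J = 1.78006/1.79176 = 0.99347, i.e. 0.993 to 3 decimal places.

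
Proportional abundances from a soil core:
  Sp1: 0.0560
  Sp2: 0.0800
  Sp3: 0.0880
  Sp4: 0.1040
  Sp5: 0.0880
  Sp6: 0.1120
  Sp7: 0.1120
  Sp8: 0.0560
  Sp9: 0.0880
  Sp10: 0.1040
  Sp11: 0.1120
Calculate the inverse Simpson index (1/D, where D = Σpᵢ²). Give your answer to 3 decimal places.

10.508

D = 0.056² + 0.08² + 0.088² + 0.104² + 0.088² + 0.112² + 0.112² + 0.056² + 0.088² + 0.104² + 0.112² = 0.00313600 + 0.00640000 + 0.00774400 + 0.01081600 + 0.00774400 + 0.01254400 + 0.01254400 + 0.00313600 + 0.00774400 + 0.01081600 + 0.01254400 = 0.09516800 (working shown to 8 dp, full precision carried).
So 1/D = 10.50773, i.e. 10.508 to 3 decimal places.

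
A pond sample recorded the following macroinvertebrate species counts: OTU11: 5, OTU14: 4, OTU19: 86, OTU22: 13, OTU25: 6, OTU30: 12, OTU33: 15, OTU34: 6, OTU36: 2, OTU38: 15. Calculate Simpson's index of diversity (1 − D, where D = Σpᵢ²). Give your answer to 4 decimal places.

0.6923

Total N = 5+4+86+13+6+12+15+6+2+15 = 164, so the proportions are 0.030488, 0.02439, 0.52439, 0.079268, 0.036585, 0.073171, 0.091463, 0.036585, 0.012195, 0.091463 (working shown to 6 dp, full precision carried).
D = 0.030488² + 0.02439² + 0.52439² + 0.079268² + 0.036585² + 0.073171² + 0.091463² + 0.036585² + 0.012195² + 0.091463² = 0.000930 + 0.000595 + 0.274985 + 0.006283 + 0.001338 + 0.005354 + 0.008366 + 0.001338 + 0.000149 + 0.008366 = 0.307704.
So 1 − D = 0.692296, i.e. 0.6923 to 4 decimal places.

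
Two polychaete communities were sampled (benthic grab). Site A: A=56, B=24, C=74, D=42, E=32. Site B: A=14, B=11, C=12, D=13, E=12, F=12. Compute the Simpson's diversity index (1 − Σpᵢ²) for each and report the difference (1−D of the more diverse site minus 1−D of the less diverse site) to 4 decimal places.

Site A: N=228, proportions 0.245614, 0.105263, 0.324561, 0.184211, 0.140351, giving 1−D = 0.769621 (working shown to 6 dp, full precision carried).
Site B: N=74, proportions 0.189189, 0.148649, 0.162162, 0.175676, 0.162162, 0.162162, giving 1−D = 0.832359.
Difference = |0.769621 − 0.832359| = 0.062738, i.e. 0.0627 to 4 decimal places.

0.0627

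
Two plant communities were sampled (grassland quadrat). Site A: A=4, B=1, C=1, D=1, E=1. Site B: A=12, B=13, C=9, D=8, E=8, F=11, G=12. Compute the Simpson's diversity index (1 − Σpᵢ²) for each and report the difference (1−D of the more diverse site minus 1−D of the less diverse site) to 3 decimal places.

0.165

Site A: N=8, proportions 0.5, 0.125, 0.125, 0.125, 0.125, giving 1−D = 0.68750 (working shown to 5 dp, full precision carried).
Site B: N=73, proportions 0.16438, 0.17808, 0.12329, 0.10959, 0.10959, 0.15068, 0.16438, giving 1−D = 0.85232.
Difference = |0.68750 − 0.85232| = 0.16482, i.e. 0.165 to 3 decimal places.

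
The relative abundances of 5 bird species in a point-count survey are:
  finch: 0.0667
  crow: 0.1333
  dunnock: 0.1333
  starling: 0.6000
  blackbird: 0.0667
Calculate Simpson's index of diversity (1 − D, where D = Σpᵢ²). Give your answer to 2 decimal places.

0.60

D = 0.0667² + 0.1333² + 0.1333² + 0.6² + 0.0667² = 0.0044 + 0.0178 + 0.0178 + 0.3600 + 0.0044 = 0.4044 (working shown to 4 dp, full precision carried).
So 1 − D = 0.5956, i.e. 0.60 to 2 decimal places.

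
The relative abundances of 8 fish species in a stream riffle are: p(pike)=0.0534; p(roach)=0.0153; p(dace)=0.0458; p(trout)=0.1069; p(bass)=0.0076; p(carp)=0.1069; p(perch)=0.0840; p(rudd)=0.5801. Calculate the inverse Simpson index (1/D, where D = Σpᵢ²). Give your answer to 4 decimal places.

D = 0.0534² + 0.0153² + 0.0458² + 0.1069² + 0.0076² + 0.1069² + 0.084² + 0.5801² = 0.0028516 + 0.0002341 + 0.0020976 + 0.0114276 + 0.0000578 + 0.0114276 + 0.0070560 + 0.3365160 = 0.3716683 (working shown to 7 dp, full precision carried).
So 1/D = 2.690571, i.e. 2.6906 to 4 decimal places.

2.6906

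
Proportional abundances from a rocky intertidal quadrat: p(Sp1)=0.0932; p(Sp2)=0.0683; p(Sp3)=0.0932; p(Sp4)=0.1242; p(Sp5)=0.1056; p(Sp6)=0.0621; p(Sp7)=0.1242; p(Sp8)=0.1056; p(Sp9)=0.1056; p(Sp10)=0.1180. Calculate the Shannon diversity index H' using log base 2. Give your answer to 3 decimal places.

Each pᵢ log₂ pᵢ term (working shown to 5 dp, full precision carried): 0.0932×(-3.42353)=-0.31907, 0.0683×(-3.87197)=-0.26446, 0.0932×(-3.42353)=-0.31907, 0.1242×(-3.00926)=-0.37375, 0.1056×(-3.24332)=-0.34249, 0.0621×(-4.00926)=-0.24898, 0.1242×(-3.00926)=-0.37375, 0.1056×(-3.24332)=-0.34249, 0.1056×(-3.24332)=-0.34249, 0.118×(-3.08314)=-0.36381.
Sum = -3.29037, so H' = 3.290.

3.290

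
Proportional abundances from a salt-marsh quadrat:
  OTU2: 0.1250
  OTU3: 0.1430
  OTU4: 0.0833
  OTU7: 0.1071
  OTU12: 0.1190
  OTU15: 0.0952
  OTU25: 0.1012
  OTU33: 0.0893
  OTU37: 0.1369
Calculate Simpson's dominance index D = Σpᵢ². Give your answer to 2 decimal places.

D = 0.125² + 0.143² + 0.0833² + 0.1071² + 0.119² + 0.0952² + 0.1012² + 0.0893² + 0.1369² = 0.0156 + 0.0204 + 0.0069 + 0.0115 + 0.0142 + 0.0091 + 0.0102 + 0.0080 + 0.0187 = 0.1147 (working shown to 4 dp, full precision carried).
To 2 decimal places, D = 0.11.

0.11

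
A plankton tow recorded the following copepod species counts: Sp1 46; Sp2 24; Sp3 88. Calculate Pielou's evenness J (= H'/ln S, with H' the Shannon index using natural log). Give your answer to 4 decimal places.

0.8843

Total N = 46+24+88 = 158, so the proportions are 0.291139, 0.151899, 0.556962 (working shown to 6 dp, full precision carried).
H' = −Σ pᵢ ln pᵢ = −((-0.359252) + (-0.286259) + (-0.325967)) = 0.971478.
With S = 3 species, ln S = 1.098612, so J = 0.971478/1.098612 = 0.884278, i.e. 0.8843 to 4 decimal places.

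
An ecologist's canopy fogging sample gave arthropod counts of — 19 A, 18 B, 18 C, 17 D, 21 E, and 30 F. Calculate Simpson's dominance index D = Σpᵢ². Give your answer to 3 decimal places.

Total N = 19+18+18+17+21+30 = 123, so the proportions are 0.15447, 0.14634, 0.14634, 0.13821, 0.17073, 0.2439 (working shown to 5 dp, full precision carried).
D = 0.15447² + 0.14634² + 0.14634² + 0.13821² + 0.17073² + 0.2439² = 0.02386 + 0.02142 + 0.02142 + 0.01910 + 0.02915 + 0.05949 = 0.17443.
To 3 decimal places, D = 0.174.

0.174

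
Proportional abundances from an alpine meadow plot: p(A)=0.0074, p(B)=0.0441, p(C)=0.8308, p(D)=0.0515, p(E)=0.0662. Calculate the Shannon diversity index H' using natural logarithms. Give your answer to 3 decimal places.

0.660

Each pᵢ ln pᵢ term (working shown to 5 dp, full precision carried): 0.0074×(-4.90628)=-0.03631, 0.0441×(-3.12130)=-0.13765, 0.8308×(-0.18537)=-0.15400, 0.0515×(-2.96617)=-0.15276, 0.0662×(-2.71507)=-0.17974.
Sum = -0.66045, so H' = 0.660.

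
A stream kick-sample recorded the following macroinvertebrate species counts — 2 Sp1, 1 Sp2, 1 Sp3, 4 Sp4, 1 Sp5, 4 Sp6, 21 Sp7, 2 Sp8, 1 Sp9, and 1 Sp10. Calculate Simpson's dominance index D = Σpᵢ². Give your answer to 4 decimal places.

Total N = 2+1+1+4+1+4+21+2+1+1 = 38, so the proportions are 0.052632, 0.026316, 0.026316, 0.105263, 0.026316, 0.105263, 0.552632, 0.052632, 0.026316, 0.026316 (working shown to 6 dp, full precision carried).
D = 0.052632² + 0.026316² + 0.026316² + 0.105263² + 0.026316² + 0.105263² + 0.552632² + 0.052632² + 0.026316² + 0.026316² = 0.002770 + 0.000693 + 0.000693 + 0.011080 + 0.000693 + 0.011080 + 0.305402 + 0.002770 + 0.000693 + 0.000693 = 0.336565.
To 4 decimal places, D = 0.3366.

0.3366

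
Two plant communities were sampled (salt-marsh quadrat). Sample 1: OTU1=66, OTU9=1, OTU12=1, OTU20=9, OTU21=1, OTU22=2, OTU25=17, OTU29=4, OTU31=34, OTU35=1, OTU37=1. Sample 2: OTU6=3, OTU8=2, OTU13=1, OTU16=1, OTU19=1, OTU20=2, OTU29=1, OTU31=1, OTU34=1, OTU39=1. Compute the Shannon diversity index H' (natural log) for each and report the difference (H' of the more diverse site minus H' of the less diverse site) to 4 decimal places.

0.7257

Sample 1: N=137, proportions 0.481752, 0.007299, 0.007299, 0.065693, 0.007299, 0.014599, 0.124088, 0.029197, 0.248175, 0.007299, 0.007299, giving H' = 1.479947 (working shown to 6 dp, full precision carried).
Sample 2: N=14, proportions 0.214286, 0.142857, 0.071429, 0.071429, 0.071429, 0.142857, 0.071429, 0.071429, 0.071429, 0.071429, giving H' = 2.205598.
Difference = |1.479947 − 2.205598| = 0.725651, i.e. 0.7257 to 4 decimal places.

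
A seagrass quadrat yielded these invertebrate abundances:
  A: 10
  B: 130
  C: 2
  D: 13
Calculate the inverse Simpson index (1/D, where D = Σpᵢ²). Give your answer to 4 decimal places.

1.3990

Total N = 10+130+2+13 = 155, so the proportions are 0.0645161, 0.8387097, 0.0129032, 0.083871 (working shown to 7 dp, full precision carried).
D = 0.0645161² + 0.8387097² + 0.0129032² + 0.083871² = 0.0041623 + 0.7034339 + 0.0001665 + 0.0070343 = 0.7147971.
So 1/D = 1.398998, i.e. 1.3990 to 4 decimal places.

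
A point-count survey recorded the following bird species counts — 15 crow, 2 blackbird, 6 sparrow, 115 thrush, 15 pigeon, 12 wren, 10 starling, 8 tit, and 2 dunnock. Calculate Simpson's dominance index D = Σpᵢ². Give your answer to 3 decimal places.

Total N = 15+2+6+115+15+12+10+8+2 = 185, so the proportions are 0.08108, 0.01081, 0.03243, 0.62162, 0.08108, 0.06486, 0.05405, 0.04324, 0.01081 (working shown to 5 dp, full precision carried).
D = 0.08108² + 0.01081² + 0.03243² + 0.62162² + 0.08108² + 0.06486² + 0.05405² + 0.04324² + 0.01081² = 0.00657 + 0.00012 + 0.00105 + 0.38641 + 0.00657 + 0.00421 + 0.00292 + 0.00187 + 0.00012 = 0.40985.
To 3 decimal places, D = 0.410.

0.410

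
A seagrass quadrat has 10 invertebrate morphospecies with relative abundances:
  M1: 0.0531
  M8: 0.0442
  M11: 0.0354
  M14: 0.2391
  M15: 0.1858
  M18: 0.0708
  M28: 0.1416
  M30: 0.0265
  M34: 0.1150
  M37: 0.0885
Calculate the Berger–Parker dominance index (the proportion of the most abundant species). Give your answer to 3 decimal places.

The largest proportion is 0.2391, i.e. d = 0.239 to 3 decimal places.

0.239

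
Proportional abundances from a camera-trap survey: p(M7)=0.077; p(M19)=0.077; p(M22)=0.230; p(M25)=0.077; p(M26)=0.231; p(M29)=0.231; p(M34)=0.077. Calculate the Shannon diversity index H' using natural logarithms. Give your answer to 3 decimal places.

Each pᵢ ln pᵢ term (working shown to 5 dp, full precision carried): 0.077×(-2.56395)=-0.19742, 0.077×(-2.56395)=-0.19742, 0.23×(-1.46968)=-0.33803, 0.077×(-2.56395)=-0.19742, 0.231×(-1.46534)=-0.33849, 0.231×(-1.46534)=-0.33849, 0.077×(-2.56395)=-0.19742.
Sum = -1.80471, so H' = 1.805.

1.805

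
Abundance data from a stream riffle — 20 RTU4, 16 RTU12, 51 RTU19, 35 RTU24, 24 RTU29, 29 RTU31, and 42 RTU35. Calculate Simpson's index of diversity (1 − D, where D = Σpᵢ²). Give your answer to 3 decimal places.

0.837

Total N = 20+16+51+35+24+29+42 = 217, so the proportions are 0.09217, 0.07373, 0.23502, 0.16129, 0.1106, 0.13364, 0.19355 (working shown to 5 dp, full precision carried).
D = 0.09217² + 0.07373² + 0.23502² + 0.16129² + 0.1106² + 0.13364² + 0.19355² = 0.00849 + 0.00544 + 0.05524 + 0.02601 + 0.01223 + 0.01786 + 0.03746 = 0.16273.
So 1 − D = 0.83727, i.e. 0.837 to 3 decimal places.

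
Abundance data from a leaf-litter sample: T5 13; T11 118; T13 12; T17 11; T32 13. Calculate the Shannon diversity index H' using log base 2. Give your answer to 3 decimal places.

Total N = 13+118+12+11+13 = 167, so the proportions are 0.07784, 0.70659, 0.07186, 0.06587, 0.07784 (working shown to 5 dp, full precision carried).
Each pᵢ log₂ pᵢ term: 0.07784×(-3.68326)=-0.28672, 0.70659×(-0.50106)=-0.35404, 0.07186×(-3.79874)=-0.27296, 0.06587×(-3.92427)=-0.25849, 0.07784×(-3.68326)=-0.28672.
Sum = -1.45893, so H' = 1.459.

1.459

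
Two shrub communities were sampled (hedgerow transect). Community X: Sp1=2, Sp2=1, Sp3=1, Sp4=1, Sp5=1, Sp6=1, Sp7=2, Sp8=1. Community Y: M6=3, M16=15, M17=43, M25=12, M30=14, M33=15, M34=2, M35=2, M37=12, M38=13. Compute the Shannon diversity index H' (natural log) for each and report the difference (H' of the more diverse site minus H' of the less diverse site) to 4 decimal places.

0.0430

Community X: N=10, proportions 0.2, 0.1, 0.1, 0.1, 0.1, 0.1, 0.2, 0.1, giving H' = 2.025326 (working shown to 6 dp, full precision carried).
Community Y: N=131, proportions 0.022901, 0.114504, 0.328244, 0.091603, 0.10687, 0.114504, 0.015267, 0.015267, 0.091603, 0.099237, giving H' = 1.982293.
Difference = |2.025326 − 1.982293| = 0.043033, i.e. 0.0430 to 4 decimal places.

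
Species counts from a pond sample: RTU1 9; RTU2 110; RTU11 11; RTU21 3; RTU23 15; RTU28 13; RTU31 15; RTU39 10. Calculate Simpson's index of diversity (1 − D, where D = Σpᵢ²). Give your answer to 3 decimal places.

0.623

Total N = 9+110+11+3+15+13+15+10 = 186, so the proportions are 0.04839, 0.5914, 0.05914, 0.01613, 0.08065, 0.06989, 0.08065, 0.05376 (working shown to 5 dp, full precision carried).
D = 0.04839² + 0.5914² + 0.05914² + 0.01613² + 0.08065² + 0.06989² + 0.08065² + 0.05376² = 0.00234 + 0.34975 + 0.00350 + 0.00026 + 0.00650 + 0.00488 + 0.00650 + 0.00289 = 0.37663.
So 1 − D = 0.62337, i.e. 0.623 to 3 decimal places.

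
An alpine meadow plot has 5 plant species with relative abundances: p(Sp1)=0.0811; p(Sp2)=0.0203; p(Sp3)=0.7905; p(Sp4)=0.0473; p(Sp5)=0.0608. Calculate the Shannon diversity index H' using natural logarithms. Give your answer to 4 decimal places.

0.7833

Each pᵢ ln pᵢ term (working shown to 6 dp, full precision carried): 0.0811×(-2.512072)=-0.203729, 0.0203×(-3.897134)=-0.079112, 0.7905×(-0.235090)=-0.185838, 0.0473×(-3.051245)=-0.144324, 0.0608×(-2.800165)=-0.170250.
Sum = -0.783253, so H' = 0.7833.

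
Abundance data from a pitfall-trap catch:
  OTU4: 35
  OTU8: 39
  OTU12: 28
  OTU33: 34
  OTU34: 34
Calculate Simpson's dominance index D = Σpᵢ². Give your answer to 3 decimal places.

Total N = 35+39+28+34+34 = 170, so the proportions are 0.20588, 0.22941, 0.16471, 0.2, 0.2 (working shown to 5 dp, full precision carried).
D = 0.20588² + 0.22941² + 0.16471² + 0.2² + 0.2² = 0.04239 + 0.05263 + 0.02713 + 0.04000 + 0.04000 = 0.20215.
To 3 decimal places, D = 0.202.

0.202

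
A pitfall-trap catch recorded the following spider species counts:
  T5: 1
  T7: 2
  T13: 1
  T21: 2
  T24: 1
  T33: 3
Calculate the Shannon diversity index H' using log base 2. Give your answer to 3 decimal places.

Total N = 1+2+1+2+1+3 = 10, so the proportions are 0.1, 0.2, 0.1, 0.2, 0.1, 0.3 (working shown to 5 dp, full precision carried).
Each pᵢ log₂ pᵢ term: 0.1×(-3.32193)=-0.33219, 0.2×(-2.32193)=-0.46439, 0.1×(-3.32193)=-0.33219, 0.2×(-2.32193)=-0.46439, 0.1×(-3.32193)=-0.33219, 0.3×(-1.73697)=-0.52109.
Sum = -2.44644, so H' = 2.446.

2.446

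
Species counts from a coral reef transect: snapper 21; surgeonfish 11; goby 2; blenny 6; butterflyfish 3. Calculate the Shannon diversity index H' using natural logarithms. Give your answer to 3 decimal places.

1.302

Total N = 21+11+2+6+3 = 43, so the proportions are 0.48837, 0.25581, 0.04651, 0.13953, 0.06977 (working shown to 5 dp, full precision carried).
Each pᵢ ln pᵢ term: 0.48837×(-0.71668)=-0.35001, 0.25581×(-1.36330)=-0.34875, 0.04651×(-3.06805)=-0.14270, 0.13953×(-1.96944)=-0.27481, 0.06977×(-2.66259)=-0.18576.
Sum = -1.30203, so H' = 1.302.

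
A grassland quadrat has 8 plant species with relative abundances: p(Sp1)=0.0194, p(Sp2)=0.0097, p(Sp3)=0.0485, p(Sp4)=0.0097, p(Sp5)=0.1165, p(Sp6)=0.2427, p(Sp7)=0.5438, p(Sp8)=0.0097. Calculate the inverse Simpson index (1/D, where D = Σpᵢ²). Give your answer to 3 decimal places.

2.694

D = 0.0194² + 0.0097² + 0.0485² + 0.0097² + 0.1165² + 0.2427² + 0.5438² + 0.0097² = 0.000376 + 0.000094 + 0.002352 + 0.000094 + 0.013572 + 0.058903 + 0.295718 + 0.000094 = 0.371205 (working shown to 6 dp, full precision carried).
So 1/D = 2.69393, i.e. 2.694 to 3 decimal places.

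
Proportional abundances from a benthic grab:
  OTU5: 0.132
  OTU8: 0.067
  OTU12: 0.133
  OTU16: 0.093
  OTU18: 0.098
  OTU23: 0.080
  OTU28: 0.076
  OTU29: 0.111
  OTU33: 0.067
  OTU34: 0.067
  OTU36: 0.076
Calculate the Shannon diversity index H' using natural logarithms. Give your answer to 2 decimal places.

Each pᵢ ln pᵢ term (working shown to 4 dp, full precision carried): 0.132×(-2.0250)=-0.2673, 0.067×(-2.7031)=-0.1811, 0.133×(-2.0174)=-0.2683, 0.093×(-2.3752)=-0.2209, 0.098×(-2.3228)=-0.2276, 0.08×(-2.5257)=-0.2021, 0.076×(-2.5770)=-0.1959, 0.111×(-2.1982)=-0.2440, 0.067×(-2.7031)=-0.1811, 0.067×(-2.7031)=-0.1811, 0.076×(-2.5770)=-0.1959.
Sum = -2.3652, so H' = 2.37.

2.37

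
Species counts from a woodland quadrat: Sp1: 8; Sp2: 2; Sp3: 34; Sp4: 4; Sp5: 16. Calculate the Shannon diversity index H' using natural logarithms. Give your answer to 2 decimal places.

1.22

Total N = 8+2+34+4+16 = 64, so the proportions are 0.125, 0.0312, 0.5312, 0.0625, 0.25 (working shown to 4 dp, full precision carried).
Each pᵢ ln pᵢ term: 0.125×(-2.0794)=-0.2599, 0.0312×(-3.4657)=-0.1083, 0.5312×(-0.6325)=-0.3360, 0.0625×(-2.7726)=-0.1733, 0.25×(-1.3863)=-0.3466.
Sum = -1.2241, so H' = 1.22.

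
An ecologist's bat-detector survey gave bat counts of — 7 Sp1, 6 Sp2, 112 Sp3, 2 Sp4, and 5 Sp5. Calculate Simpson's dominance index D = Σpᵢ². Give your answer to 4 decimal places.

0.7265

Total N = 7+6+112+2+5 = 132, so the proportions are 0.05303, 0.045455, 0.848485, 0.015152, 0.037879 (working shown to 6 dp, full precision carried).
D = 0.05303² + 0.045455² + 0.848485² + 0.015152² + 0.037879² = 0.002812 + 0.002066 + 0.719927 + 0.000230 + 0.001435 = 0.726469.
To 4 decimal places, D = 0.7265.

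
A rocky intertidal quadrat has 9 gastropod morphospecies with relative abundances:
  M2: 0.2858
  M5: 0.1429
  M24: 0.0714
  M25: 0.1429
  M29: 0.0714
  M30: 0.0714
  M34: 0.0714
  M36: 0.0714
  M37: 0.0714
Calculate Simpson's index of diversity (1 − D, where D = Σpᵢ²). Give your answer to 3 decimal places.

0.847

D = 0.2858² + 0.1429² + 0.0714² + 0.1429² + 0.0714² + 0.0714² + 0.0714² + 0.0714² + 0.0714² = 0.08168 + 0.02042 + 0.00510 + 0.02042 + 0.00510 + 0.00510 + 0.00510 + 0.00510 + 0.00510 = 0.15311 (working shown to 5 dp, full precision carried).
So 1 − D = 0.84689, i.e. 0.847 to 3 decimal places.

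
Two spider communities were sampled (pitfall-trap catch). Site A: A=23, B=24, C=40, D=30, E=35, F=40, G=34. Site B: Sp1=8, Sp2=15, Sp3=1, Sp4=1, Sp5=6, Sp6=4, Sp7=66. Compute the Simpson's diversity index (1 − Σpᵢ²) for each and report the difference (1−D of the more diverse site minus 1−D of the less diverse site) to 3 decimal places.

Site A: N=226, proportions 0.10177, 0.10619, 0.17699, 0.13274, 0.15487, 0.17699, 0.15044, giving 1−D = 0.85148 (working shown to 5 dp, full precision carried).
Site B: N=101, proportions 0.07921, 0.14851, 0.0099, 0.0099, 0.05941, 0.0396, 0.65347, giving 1−D = 0.53936.
Difference = |0.85148 − 0.53936| = 0.31212, i.e. 0.312 to 3 decimal places.

0.312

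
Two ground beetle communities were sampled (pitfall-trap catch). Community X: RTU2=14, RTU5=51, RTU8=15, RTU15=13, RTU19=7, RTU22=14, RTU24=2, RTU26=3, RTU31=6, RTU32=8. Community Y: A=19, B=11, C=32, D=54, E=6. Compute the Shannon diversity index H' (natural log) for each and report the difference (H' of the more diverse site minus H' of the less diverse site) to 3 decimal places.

0.561

Community X: N=133, proportions 0.10526, 0.38346, 0.11278, 0.09774, 0.05263, 0.10526, 0.01504, 0.02256, 0.04511, 0.06015, giving H' = 1.92741 (working shown to 5 dp, full precision carried).
Community Y: N=122, proportions 0.15574, 0.09016, 0.2623, 0.44262, 0.04918, giving H' = 1.36648.
Difference = |1.92741 − 1.36648| = 0.56093, i.e. 0.561 to 3 decimal places.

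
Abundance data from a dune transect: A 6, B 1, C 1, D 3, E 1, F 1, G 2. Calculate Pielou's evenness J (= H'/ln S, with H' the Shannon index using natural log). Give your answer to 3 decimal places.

Total N = 6+1+1+3+1+1+2 = 15, so the proportions are 0.4, 0.06667, 0.06667, 0.2, 0.06667, 0.06667, 0.13333 (working shown to 5 dp, full precision carried).
H' = −Σ pᵢ ln pᵢ = −((-0.36652) + (-0.18054) + (-0.18054) + (-0.32189) + (-0.18054) + (-0.18054) + (-0.26865)) = 1.67920.
With S = 7 species, ln S = 1.94591, so J = 1.67920/1.94591 = 0.86294, i.e. 0.863 to 3 decimal places.

0.863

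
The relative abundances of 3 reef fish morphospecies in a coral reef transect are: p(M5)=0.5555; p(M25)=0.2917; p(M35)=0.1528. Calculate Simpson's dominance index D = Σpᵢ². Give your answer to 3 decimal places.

0.417

D = 0.5555² + 0.2917² + 0.1528² = 0.30858 + 0.08509 + 0.02335 = 0.41702 (working shown to 5 dp, full precision carried).
To 3 decimal places, D = 0.417.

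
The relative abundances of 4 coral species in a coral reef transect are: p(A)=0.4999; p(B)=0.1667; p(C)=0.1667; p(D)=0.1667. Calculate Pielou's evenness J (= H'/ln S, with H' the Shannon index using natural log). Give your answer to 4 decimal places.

H' = −Σ pᵢ ln pᵢ = −((-0.346604) + (-0.298653) + (-0.298653) + (-0.298653)) = 1.242563 (working shown to 6 dp, full precision carried).
With S = 4 species, ln S = 1.386294, so J = 1.242563/1.386294 = 0.896320, i.e. 0.8963 to 4 decimal places.

0.8963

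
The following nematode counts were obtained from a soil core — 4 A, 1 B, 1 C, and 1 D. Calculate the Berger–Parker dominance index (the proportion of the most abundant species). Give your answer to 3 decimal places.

0.571

Total N = 4+1+1+1 = 7, so the proportions are 0.57143, 0.14286, 0.14286, 0.14286 (working shown to 5 dp, full precision carried).
The largest proportion is 0.57143, i.e. d = 0.571 to 3 decimal places.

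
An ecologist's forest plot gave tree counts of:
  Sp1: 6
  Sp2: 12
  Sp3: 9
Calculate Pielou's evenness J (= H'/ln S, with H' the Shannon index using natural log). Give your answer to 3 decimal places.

Total N = 6+12+9 = 27, so the proportions are 0.22222, 0.44444, 0.33333 (working shown to 5 dp, full precision carried).
H' = −Σ pᵢ ln pᵢ = −((-0.33424) + (-0.36041) + (-0.36620)) = 1.06086.
With S = 3 species, ln S = 1.09861, so J = 1.06086/1.09861 = 0.96563, i.e. 0.966 to 3 decimal places.

0.966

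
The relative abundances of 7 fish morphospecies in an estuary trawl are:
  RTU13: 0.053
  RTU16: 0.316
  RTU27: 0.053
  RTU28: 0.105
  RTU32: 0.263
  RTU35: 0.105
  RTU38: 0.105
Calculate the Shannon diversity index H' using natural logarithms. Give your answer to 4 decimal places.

Each pᵢ ln pᵢ term (working shown to 6 dp, full precision carried): 0.053×(-2.937463)=-0.155686, 0.316×(-1.152013)=-0.364036, 0.053×(-2.937463)=-0.155686, 0.105×(-2.253795)=-0.236648, 0.263×(-1.335601)=-0.351263, 0.105×(-2.253795)=-0.236648, 0.105×(-2.253795)=-0.236648.
Sum = -1.736616, so H' = 1.7366.

1.7366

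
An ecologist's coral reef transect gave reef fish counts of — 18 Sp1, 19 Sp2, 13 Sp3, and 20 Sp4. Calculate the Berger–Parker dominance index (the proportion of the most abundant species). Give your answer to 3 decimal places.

0.286

Total N = 18+19+13+20 = 70, so the proportions are 0.25714, 0.27143, 0.18571, 0.28571 (working shown to 5 dp, full precision carried).
The largest proportion is 0.28571, i.e. d = 0.286 to 3 decimal places.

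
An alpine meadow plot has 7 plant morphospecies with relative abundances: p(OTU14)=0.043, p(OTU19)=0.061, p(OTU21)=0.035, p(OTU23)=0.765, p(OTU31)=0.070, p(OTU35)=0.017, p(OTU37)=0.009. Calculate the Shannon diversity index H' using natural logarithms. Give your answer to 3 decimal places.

0.926

Each pᵢ ln pᵢ term (working shown to 5 dp, full precision carried): 0.043×(-3.14656)=-0.13530, 0.061×(-2.79688)=-0.17061, 0.035×(-3.35241)=-0.11733, 0.765×(-0.26788)=-0.20493, 0.07×(-2.65926)=-0.18615, 0.017×(-4.07454)=-0.06927, 0.009×(-4.71053)=-0.04239.
Sum = -0.92598, so H' = 0.926.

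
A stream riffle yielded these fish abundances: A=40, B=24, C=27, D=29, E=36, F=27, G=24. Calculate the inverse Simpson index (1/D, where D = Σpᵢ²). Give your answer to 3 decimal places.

Total N = 40+24+27+29+36+27+24 = 207, so the proportions are 0.1932367, 0.115942, 0.1304348, 0.1400966, 0.173913, 0.1304348, 0.115942 (working shown to 7 dp, full precision carried).
D = 0.1932367² + 0.115942² + 0.1304348² + 0.1400966² + 0.173913² + 0.1304348² + 0.115942² = 0.0373404 + 0.0134426 + 0.0170132 + 0.0196271 + 0.0302457 + 0.0170132 + 0.0134426 = 0.1481248.
So 1/D = 6.75106, i.e. 6.751 to 3 decimal places.

6.751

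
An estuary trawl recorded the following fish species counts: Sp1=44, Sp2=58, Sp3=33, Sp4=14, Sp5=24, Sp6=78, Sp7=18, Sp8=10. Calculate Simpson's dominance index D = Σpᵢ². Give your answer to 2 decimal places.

0.18

Total N = 44+58+33+14+24+78+18+10 = 279, so the proportions are 0.1577, 0.2079, 0.1183, 0.0502, 0.086, 0.2796, 0.0645, 0.0358 (working shown to 4 dp, full precision carried).
D = 0.1577² + 0.2079² + 0.1183² + 0.0502² + 0.086² + 0.2796² + 0.0645² + 0.0358² = 0.0249 + 0.0432 + 0.0140 + 0.0025 + 0.0074 + 0.0782 + 0.0042 + 0.0013 = 0.1756.
To 2 decimal places, D = 0.18.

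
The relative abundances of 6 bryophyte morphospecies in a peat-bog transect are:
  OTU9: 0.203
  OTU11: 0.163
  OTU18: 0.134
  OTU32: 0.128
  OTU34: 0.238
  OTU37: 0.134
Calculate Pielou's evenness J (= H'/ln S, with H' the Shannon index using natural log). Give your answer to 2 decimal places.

0.98

H' = −Σ pᵢ ln pᵢ = −((-0.3237) + (-0.2957) + (-0.2693) + (-0.2631) + (-0.3416) + (-0.2693)) = 1.7628 (working shown to 4 dp, full precision carried).
With S = 6 species, ln S = 1.7918, so J = 1.7628/1.7918 = 0.9838, i.e. 0.98 to 2 decimal places.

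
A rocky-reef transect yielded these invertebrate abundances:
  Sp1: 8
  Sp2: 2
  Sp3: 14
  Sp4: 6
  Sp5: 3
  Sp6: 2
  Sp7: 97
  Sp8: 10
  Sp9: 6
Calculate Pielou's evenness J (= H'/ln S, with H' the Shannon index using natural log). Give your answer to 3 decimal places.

Total N = 8+2+14+6+3+2+97+10+6 = 148, so the proportions are 0.05405, 0.01351, 0.09459, 0.04054, 0.02027, 0.01351, 0.65541, 0.06757, 0.04054 (working shown to 5 dp, full precision carried).
H' = −Σ pᵢ ln pᵢ = −((-0.15772) + (-0.05816) + (-0.22307) + (-0.12995) + (-0.07903) + (-0.05816) + (-0.27691) + (-0.18207) + (-0.12995)) = 1.29502.
With S = 9 species, ln S = 2.19722, so J = 1.29502/2.19722 = 0.58939, i.e. 0.589 to 3 decimal places.

0.589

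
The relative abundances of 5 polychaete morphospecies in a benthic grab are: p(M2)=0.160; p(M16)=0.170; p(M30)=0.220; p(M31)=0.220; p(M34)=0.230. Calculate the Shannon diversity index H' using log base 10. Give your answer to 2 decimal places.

Each pᵢ log₁₀ pᵢ term (working shown to 4 dp, full precision carried): 0.16×(-0.7959)=-0.1273, 0.17×(-0.7696)=-0.1308, 0.22×(-0.6576)=-0.1447, 0.22×(-0.6576)=-0.1447, 0.23×(-0.6383)=-0.1468.
Sum = -0.6943, so H' = 0.69.

0.69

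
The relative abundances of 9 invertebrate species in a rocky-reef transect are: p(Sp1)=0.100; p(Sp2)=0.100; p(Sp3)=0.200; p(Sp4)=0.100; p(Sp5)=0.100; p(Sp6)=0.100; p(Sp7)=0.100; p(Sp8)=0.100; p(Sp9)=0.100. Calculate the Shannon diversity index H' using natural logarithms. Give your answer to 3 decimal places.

2.164

Each pᵢ ln pᵢ term (working shown to 5 dp, full precision carried): 0.1×(-2.30259)=-0.23026, 0.1×(-2.30259)=-0.23026, 0.2×(-1.60944)=-0.32189, 0.1×(-2.30259)=-0.23026, 0.1×(-2.30259)=-0.23026, 0.1×(-2.30259)=-0.23026, 0.1×(-2.30259)=-0.23026, 0.1×(-2.30259)=-0.23026, 0.1×(-2.30259)=-0.23026.
Sum = -2.16396, so H' = 2.164.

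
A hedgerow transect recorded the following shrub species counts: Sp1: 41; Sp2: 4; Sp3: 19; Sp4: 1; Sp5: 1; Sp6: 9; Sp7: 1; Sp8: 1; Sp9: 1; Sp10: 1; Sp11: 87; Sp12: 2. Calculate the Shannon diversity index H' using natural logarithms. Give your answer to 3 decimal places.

Total N = 41+4+19+1+1+9+1+1+1+1+87+2 = 168, so the proportions are 0.24405, 0.02381, 0.1131, 0.00595, 0.00595, 0.05357, 0.00595, 0.00595, 0.00595, 0.00595, 0.51786, 0.0119 (working shown to 5 dp, full precision carried).
Each pᵢ ln pᵢ term: 0.24405×(-1.41039)=-0.34420, 0.02381×(-3.73767)=-0.08899, 0.1131×(-2.17953)=-0.24649, 0.00595×(-5.12396)=-0.03050, 0.00595×(-5.12396)=-0.03050, 0.05357×(-2.92674)=-0.15679, 0.00595×(-5.12396)=-0.03050, 0.00595×(-5.12396)=-0.03050, 0.00595×(-5.12396)=-0.03050, 0.00595×(-5.12396)=-0.03050, 0.51786×(-0.65806)=-0.34078, 0.0119×(-4.43082)=-0.05275.
Sum = -1.41300, so H' = 1.413.

1.413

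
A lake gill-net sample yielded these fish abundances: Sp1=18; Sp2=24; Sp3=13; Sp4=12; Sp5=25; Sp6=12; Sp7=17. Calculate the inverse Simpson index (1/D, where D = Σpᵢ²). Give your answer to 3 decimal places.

Total N = 18+24+13+12+25+12+17 = 121, so the proportions are 0.1487603, 0.1983471, 0.107438, 0.0991736, 0.2066116, 0.0991736, 0.1404959 (working shown to 7 dp, full precision carried).
D = 0.1487603² + 0.1983471² + 0.107438² + 0.0991736² + 0.2066116² + 0.0991736² + 0.1404959² = 0.0221296 + 0.0393416 + 0.0115429 + 0.0098354 + 0.0426883 + 0.0098354 + 0.0197391 = 0.1551124.
So 1/D = 6.44694, i.e. 6.447 to 3 decimal places.

6.447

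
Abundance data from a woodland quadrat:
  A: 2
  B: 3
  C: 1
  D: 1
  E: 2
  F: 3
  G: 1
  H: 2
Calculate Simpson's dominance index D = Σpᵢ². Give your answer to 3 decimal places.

0.147

Total N = 2+3+1+1+2+3+1+2 = 15, so the proportions are 0.13333, 0.2, 0.06667, 0.06667, 0.13333, 0.2, 0.06667, 0.13333 (working shown to 5 dp, full precision carried).
D = 0.13333² + 0.2² + 0.06667² + 0.06667² + 0.13333² + 0.2² + 0.06667² + 0.13333² = 0.01778 + 0.04000 + 0.00444 + 0.00444 + 0.01778 + 0.04000 + 0.00444 + 0.01778 = 0.14667.
To 3 decimal places, D = 0.147.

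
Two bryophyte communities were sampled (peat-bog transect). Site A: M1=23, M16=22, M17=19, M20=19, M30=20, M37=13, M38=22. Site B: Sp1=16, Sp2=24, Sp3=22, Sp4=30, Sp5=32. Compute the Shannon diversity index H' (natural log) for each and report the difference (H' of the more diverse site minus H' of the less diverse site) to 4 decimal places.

Site A: N=138, proportions 0.166667, 0.15942, 0.137681, 0.137681, 0.144928, 0.094203, 0.15942, giving H' = 1.932544 (working shown to 6 dp, full precision carried).
Site B: N=124, proportions 0.129032, 0.193548, 0.177419, 0.241935, 0.258065, giving H' = 1.581756.
Difference = |1.932544 − 1.581756| = 0.350788, i.e. 0.3508 to 4 decimal places.

0.3508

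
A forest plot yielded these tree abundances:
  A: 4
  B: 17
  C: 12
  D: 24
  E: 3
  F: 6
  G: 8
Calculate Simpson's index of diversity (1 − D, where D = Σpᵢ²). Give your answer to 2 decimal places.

Total N = 4+17+12+24+3+6+8 = 74, so the proportions are 0.0541, 0.2297, 0.1622, 0.3243, 0.0405, 0.0811, 0.1081 (working shown to 4 dp, full precision carried).
D = 0.0541² + 0.2297² + 0.1622² + 0.3243² + 0.0405² + 0.0811² + 0.1081² = 0.0029 + 0.0528 + 0.0263 + 0.1052 + 0.0016 + 0.0066 + 0.0117 = 0.2071.
So 1 − D = 0.7929, i.e. 0.79 to 2 decimal places.

0.79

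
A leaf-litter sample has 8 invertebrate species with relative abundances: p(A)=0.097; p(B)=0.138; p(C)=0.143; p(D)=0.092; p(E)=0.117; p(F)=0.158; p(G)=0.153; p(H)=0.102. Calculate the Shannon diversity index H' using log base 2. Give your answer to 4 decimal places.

2.9718

Each pᵢ log₂ pᵢ term (working shown to 6 dp, full precision carried): 0.097×(-3.365871)=-0.326490, 0.138×(-2.857260)=-0.394302, 0.143×(-2.805913)=-0.401246, 0.092×(-3.442222)=-0.316684, 0.117×(-3.095420)=-0.362164, 0.158×(-2.662004)=-0.420597, 0.153×(-2.708396)=-0.414385, 0.102×(-3.293359)=-0.335923.
Sum = -2.971789, so H' = 2.9718.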